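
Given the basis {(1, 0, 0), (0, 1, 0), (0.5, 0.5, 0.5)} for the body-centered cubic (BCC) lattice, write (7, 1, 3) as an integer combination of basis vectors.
4b₁ - 2b₂ + 6b₃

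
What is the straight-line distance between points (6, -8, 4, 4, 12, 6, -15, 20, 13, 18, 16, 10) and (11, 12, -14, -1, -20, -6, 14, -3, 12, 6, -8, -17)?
69.0072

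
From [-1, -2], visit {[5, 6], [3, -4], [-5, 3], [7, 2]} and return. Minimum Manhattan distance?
44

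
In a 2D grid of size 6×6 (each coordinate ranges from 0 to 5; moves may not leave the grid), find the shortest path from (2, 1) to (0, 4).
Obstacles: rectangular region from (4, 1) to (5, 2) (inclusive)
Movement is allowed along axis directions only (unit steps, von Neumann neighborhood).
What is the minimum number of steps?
5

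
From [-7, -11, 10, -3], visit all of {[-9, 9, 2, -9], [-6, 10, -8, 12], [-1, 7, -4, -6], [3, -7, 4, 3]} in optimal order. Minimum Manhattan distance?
115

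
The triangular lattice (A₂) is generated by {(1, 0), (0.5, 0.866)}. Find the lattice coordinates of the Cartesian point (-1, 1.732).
-2b₁ + 2b₂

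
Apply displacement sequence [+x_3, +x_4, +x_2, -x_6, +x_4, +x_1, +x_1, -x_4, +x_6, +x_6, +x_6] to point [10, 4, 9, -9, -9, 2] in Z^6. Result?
(12, 5, 10, -8, -9, 4)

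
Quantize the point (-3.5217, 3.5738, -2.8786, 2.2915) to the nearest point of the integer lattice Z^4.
(-4, 4, -3, 2)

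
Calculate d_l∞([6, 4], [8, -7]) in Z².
11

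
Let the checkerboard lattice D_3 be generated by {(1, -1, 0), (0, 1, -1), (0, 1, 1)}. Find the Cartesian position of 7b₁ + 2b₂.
(7, -5, -2)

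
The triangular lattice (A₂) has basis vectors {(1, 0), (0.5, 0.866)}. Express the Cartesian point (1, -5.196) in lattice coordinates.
4b₁ - 6b₂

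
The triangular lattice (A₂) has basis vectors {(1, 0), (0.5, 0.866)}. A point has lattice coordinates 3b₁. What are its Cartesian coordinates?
(3, 0)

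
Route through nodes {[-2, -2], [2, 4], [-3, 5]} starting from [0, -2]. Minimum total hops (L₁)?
16
(one optimal route: (0, -2) → (-2, -2) → (-3, 5) → (2, 4))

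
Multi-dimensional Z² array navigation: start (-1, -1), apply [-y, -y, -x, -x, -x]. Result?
(-4, -3)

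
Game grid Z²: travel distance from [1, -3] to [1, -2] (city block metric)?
1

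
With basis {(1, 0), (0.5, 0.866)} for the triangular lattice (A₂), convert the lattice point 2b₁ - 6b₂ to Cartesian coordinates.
(-1, -5.196)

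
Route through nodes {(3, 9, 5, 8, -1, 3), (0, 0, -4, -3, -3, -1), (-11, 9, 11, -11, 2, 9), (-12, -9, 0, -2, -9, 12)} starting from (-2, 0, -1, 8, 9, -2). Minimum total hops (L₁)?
168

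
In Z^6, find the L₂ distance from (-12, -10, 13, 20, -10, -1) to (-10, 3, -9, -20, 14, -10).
53.9815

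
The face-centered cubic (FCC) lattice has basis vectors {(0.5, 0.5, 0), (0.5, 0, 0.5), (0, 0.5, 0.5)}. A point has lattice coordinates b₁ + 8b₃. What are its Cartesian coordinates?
(0.5, 4.5, 4)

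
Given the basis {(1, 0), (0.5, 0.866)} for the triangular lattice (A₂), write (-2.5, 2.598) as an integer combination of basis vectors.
-4b₁ + 3b₂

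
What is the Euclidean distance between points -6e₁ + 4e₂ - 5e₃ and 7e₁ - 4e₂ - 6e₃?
15.2971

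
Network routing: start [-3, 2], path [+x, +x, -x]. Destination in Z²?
(-2, 2)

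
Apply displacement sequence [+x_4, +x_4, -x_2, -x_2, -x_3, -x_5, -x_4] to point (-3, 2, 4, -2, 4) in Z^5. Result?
(-3, 0, 3, -1, 3)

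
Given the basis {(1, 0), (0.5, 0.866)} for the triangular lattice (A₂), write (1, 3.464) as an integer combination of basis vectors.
-b₁ + 4b₂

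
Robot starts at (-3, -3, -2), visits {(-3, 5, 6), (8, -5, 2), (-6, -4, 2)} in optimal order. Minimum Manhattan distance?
47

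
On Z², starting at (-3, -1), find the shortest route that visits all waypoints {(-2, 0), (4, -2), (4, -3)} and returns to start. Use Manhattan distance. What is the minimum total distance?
20
(one optimal route: (-3, -1) → (-2, 0) → (4, -2) → (4, -3) → (-3, -1))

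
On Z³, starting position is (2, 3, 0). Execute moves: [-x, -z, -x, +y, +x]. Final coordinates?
(1, 4, -1)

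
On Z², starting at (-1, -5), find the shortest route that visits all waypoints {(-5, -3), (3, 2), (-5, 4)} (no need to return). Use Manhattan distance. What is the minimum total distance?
23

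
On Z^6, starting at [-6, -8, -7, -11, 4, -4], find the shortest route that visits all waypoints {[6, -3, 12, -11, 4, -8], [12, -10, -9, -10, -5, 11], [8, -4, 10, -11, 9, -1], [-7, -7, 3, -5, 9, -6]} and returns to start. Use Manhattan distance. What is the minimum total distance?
184
(one optimal route: (-6, -8, -7, -11, 4, -4) → (12, -10, -9, -10, -5, 11) → (8, -4, 10, -11, 9, -1) → (6, -3, 12, -11, 4, -8) → (-7, -7, 3, -5, 9, -6) → (-6, -8, -7, -11, 4, -4))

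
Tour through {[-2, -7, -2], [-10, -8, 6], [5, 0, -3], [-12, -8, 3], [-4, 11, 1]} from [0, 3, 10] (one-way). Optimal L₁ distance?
81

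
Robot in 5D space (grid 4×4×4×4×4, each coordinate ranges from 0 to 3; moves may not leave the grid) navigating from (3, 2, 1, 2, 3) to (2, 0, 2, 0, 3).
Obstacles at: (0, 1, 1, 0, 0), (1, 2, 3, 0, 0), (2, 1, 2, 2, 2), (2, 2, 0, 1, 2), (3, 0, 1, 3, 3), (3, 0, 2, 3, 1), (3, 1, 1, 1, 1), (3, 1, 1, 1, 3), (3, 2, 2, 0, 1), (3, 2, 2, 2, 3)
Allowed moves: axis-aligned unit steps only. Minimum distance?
6
(one shortest path: (3, 2, 1, 2, 3) → (2, 2, 1, 2, 3) → (2, 1, 1, 2, 3) → (2, 0, 1, 2, 3) → (2, 0, 2, 2, 3) → (2, 0, 2, 1, 3) → (2, 0, 2, 0, 3))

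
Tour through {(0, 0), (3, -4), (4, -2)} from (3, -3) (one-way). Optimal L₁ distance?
10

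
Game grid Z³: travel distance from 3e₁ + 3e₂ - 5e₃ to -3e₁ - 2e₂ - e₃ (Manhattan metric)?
15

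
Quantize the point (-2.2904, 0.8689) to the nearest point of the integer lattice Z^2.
(-2, 1)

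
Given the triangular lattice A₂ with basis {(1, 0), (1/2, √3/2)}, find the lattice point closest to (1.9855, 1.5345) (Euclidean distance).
(2, 1.732)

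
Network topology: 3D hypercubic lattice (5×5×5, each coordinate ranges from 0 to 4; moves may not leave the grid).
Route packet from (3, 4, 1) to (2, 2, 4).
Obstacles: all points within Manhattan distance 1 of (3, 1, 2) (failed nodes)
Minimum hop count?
6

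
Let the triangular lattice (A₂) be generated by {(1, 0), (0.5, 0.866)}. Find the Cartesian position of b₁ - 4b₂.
(-1, -3.464)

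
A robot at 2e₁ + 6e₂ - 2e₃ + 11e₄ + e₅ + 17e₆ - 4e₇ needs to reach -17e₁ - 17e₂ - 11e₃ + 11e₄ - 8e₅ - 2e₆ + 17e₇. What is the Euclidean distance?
43.0581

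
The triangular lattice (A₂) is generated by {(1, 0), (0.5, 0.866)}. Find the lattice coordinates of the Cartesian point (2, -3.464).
4b₁ - 4b₂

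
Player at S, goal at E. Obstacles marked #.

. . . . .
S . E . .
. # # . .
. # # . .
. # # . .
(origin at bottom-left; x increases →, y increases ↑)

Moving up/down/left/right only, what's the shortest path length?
2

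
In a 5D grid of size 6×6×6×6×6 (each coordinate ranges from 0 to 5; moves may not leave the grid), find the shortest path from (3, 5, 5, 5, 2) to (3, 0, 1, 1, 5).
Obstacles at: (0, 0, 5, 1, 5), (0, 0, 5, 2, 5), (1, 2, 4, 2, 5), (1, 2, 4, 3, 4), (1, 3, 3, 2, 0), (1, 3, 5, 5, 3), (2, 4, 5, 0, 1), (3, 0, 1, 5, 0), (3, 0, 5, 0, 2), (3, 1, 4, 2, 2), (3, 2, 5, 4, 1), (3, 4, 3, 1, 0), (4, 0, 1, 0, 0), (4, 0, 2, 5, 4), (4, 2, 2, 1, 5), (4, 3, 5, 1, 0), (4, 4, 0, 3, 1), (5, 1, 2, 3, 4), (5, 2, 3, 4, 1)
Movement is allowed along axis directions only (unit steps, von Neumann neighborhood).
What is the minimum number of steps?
16
(one shortest path: (3, 5, 5, 5, 2) → (3, 4, 5, 5, 2) → (3, 3, 5, 5, 2) → (3, 2, 5, 5, 2) → (3, 1, 5, 5, 2) → (3, 0, 5, 5, 2) → (3, 0, 4, 5, 2) → (3, 0, 3, 5, 2) → (3, 0, 2, 5, 2) → (3, 0, 1, 5, 2) → (3, 0, 1, 4, 2) → (3, 0, 1, 3, 2) → (3, 0, 1, 2, 2) → (3, 0, 1, 1, 2) → (3, 0, 1, 1, 3) → (3, 0, 1, 1, 4) → (3, 0, 1, 1, 5))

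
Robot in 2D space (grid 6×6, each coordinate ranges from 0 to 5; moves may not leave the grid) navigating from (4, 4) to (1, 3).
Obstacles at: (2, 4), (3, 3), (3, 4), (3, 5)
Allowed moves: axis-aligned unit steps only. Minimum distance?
6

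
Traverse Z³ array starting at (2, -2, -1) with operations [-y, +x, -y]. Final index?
(3, -4, -1)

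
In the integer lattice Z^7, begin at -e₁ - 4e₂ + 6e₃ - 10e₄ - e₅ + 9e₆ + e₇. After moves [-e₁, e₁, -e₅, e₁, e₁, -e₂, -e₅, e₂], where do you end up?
(1, -4, 6, -10, -3, 9, 1)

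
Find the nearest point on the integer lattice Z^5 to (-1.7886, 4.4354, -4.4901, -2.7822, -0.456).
(-2, 4, -4, -3, 0)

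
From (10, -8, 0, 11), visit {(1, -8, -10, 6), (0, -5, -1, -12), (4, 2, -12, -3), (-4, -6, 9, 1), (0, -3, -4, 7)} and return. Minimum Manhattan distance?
154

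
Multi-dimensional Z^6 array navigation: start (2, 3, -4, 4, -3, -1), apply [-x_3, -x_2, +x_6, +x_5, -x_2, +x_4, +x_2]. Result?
(2, 2, -5, 5, -2, 0)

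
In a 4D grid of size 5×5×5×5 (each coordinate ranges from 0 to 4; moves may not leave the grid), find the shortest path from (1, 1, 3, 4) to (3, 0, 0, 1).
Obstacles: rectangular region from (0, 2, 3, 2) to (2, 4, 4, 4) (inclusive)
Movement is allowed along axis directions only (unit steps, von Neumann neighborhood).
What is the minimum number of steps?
9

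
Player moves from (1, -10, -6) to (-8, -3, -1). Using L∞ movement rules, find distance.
9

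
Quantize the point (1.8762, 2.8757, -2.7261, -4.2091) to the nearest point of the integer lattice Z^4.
(2, 3, -3, -4)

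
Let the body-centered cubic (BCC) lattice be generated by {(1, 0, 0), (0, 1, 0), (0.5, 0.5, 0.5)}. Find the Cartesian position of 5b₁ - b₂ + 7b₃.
(8.5, 2.5, 3.5)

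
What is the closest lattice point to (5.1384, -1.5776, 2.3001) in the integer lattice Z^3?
(5, -2, 2)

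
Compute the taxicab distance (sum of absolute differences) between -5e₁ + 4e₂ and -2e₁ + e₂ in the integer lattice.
6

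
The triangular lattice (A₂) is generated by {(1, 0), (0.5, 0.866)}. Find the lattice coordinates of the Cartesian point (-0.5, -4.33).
2b₁ - 5b₂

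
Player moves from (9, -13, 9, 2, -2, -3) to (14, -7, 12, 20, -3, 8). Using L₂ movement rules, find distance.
22.7156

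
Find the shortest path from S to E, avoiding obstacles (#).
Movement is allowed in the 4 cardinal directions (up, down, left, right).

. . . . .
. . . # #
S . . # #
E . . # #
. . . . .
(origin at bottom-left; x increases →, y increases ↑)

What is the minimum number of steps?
1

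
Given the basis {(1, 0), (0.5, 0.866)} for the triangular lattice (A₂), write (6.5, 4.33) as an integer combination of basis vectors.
4b₁ + 5b₂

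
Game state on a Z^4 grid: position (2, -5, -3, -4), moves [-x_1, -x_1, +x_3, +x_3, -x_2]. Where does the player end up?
(0, -6, -1, -4)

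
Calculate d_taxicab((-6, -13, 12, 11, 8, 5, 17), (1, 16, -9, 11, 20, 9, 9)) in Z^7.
81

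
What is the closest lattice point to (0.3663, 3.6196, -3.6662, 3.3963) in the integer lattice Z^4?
(0, 4, -4, 3)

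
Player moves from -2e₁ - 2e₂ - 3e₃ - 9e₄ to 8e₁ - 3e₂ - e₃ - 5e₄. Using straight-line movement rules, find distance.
11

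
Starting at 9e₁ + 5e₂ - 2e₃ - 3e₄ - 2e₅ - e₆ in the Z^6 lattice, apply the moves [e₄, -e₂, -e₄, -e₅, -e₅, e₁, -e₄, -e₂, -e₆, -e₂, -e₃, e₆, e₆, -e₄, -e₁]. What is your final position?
(9, 2, -3, -5, -4, 0)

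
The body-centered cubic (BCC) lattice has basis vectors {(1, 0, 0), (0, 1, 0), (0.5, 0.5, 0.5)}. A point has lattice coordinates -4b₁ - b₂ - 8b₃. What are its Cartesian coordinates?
(-8, -5, -4)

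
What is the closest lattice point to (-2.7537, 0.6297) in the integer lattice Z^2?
(-3, 1)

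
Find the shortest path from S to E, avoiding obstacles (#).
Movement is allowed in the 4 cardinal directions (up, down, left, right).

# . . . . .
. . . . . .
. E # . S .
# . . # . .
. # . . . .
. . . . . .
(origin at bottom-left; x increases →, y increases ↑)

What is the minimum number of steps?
5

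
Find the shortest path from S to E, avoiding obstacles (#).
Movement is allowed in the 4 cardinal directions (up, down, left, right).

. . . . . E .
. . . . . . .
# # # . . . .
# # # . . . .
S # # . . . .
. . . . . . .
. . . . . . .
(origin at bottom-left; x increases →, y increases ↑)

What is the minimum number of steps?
11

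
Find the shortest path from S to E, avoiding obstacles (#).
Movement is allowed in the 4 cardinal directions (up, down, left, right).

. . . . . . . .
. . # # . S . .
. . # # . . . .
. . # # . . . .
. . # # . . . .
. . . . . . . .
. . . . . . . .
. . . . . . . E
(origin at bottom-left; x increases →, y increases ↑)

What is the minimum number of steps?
8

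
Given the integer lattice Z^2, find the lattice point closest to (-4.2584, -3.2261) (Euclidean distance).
(-4, -3)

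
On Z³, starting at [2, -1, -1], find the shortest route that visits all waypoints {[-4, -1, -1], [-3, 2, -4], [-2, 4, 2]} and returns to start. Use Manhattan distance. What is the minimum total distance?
34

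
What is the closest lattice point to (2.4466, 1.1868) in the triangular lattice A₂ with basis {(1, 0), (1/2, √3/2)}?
(2.5, 0.866)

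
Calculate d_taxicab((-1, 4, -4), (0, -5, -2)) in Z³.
12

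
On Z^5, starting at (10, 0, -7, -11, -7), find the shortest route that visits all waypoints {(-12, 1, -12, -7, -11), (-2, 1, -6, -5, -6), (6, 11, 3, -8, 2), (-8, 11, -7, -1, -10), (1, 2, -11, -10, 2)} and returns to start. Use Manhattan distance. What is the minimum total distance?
168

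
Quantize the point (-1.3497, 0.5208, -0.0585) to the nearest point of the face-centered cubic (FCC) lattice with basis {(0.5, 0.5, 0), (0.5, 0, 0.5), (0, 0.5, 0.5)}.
(-1.5, 0.5, 0)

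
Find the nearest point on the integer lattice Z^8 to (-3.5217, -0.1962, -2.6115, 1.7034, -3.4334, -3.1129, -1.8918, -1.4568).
(-4, 0, -3, 2, -3, -3, -2, -1)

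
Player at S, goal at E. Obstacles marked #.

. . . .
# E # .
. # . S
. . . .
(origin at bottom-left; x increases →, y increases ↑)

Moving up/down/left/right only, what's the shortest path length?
5
(one shortest path: (3, 1) → (3, 2) → (3, 3) → (2, 3) → (1, 3) → (1, 2))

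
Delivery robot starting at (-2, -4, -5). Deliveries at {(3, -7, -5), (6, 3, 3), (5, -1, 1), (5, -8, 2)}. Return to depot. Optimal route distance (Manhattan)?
54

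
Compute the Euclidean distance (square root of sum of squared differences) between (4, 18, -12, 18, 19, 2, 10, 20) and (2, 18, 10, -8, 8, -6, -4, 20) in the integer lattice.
39.3065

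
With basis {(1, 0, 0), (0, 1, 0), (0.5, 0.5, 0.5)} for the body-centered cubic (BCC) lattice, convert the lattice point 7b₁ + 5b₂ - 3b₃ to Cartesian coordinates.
(5.5, 3.5, -1.5)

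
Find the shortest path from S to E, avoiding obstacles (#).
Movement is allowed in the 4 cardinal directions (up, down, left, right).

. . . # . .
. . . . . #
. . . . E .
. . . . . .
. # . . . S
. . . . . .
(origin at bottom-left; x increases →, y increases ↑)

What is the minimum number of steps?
3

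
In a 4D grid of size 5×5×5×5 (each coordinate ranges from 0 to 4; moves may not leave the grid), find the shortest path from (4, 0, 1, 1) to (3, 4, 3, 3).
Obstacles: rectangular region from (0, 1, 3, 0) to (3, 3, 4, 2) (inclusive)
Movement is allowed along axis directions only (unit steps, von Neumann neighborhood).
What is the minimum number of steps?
9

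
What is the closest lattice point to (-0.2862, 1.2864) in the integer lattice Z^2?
(0, 1)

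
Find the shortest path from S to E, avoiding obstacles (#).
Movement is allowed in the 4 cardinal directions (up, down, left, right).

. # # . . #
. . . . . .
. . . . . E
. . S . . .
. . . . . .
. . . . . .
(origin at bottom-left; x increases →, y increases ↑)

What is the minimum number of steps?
4
(one shortest path: (2, 2) → (3, 2) → (4, 2) → (5, 2) → (5, 3))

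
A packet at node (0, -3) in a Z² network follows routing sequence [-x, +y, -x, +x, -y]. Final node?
(-1, -3)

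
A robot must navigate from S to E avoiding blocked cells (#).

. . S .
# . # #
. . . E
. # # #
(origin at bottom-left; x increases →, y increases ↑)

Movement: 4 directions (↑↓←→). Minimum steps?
5
(one shortest path: (2, 3) → (1, 3) → (1, 2) → (1, 1) → (2, 1) → (3, 1))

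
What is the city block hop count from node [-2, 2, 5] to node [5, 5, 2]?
13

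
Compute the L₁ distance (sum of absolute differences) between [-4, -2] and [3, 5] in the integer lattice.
14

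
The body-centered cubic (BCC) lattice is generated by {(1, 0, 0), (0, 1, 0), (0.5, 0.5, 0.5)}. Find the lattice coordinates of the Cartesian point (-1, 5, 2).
-3b₁ + 3b₂ + 4b₃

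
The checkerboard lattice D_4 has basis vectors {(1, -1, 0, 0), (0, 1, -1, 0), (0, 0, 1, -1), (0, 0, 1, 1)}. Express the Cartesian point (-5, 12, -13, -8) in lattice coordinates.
-5b₁ + 7b₂ + b₃ - 7b₄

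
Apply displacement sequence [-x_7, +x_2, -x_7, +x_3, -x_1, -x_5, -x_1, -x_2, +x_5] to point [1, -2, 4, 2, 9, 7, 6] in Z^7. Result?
(-1, -2, 5, 2, 9, 7, 4)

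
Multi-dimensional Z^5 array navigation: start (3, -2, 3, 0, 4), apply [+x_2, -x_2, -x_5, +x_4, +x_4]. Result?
(3, -2, 3, 2, 3)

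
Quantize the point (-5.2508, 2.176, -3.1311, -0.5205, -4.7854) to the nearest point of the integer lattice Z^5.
(-5, 2, -3, -1, -5)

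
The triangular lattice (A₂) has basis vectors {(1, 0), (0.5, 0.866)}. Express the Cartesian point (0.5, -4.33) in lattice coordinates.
3b₁ - 5b₂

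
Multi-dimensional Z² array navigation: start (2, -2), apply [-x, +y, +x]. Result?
(2, -1)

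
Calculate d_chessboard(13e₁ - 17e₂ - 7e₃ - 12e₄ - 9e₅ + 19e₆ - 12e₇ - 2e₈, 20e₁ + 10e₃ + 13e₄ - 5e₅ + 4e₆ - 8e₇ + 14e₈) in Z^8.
25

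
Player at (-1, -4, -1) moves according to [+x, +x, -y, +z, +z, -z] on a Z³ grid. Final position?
(1, -5, 0)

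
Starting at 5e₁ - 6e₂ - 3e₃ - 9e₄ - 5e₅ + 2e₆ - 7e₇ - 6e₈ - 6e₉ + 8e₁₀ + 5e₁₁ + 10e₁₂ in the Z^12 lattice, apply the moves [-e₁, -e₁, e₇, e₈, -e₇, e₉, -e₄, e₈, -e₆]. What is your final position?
(3, -6, -3, -10, -5, 1, -7, -4, -5, 8, 5, 10)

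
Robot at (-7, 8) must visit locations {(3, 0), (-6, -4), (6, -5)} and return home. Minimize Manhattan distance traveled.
52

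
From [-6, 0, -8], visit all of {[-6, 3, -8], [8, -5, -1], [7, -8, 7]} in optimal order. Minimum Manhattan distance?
44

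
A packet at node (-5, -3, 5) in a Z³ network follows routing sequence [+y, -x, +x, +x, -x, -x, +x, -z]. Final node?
(-5, -2, 4)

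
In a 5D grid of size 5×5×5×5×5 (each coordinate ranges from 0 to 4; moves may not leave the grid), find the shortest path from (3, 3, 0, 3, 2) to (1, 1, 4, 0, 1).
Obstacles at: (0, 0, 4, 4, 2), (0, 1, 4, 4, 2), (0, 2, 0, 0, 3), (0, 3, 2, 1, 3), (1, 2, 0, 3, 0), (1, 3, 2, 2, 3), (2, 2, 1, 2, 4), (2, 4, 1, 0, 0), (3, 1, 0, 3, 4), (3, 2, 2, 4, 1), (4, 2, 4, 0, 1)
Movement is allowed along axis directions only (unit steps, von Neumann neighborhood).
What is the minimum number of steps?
12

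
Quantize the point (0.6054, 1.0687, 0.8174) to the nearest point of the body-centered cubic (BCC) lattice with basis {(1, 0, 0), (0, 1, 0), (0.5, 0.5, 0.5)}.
(1, 1, 1)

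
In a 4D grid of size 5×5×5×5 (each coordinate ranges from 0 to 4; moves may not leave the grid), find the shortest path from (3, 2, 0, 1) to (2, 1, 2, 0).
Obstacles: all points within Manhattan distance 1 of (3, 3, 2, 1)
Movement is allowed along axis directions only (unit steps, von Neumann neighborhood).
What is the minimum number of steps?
5
(one shortest path: (3, 2, 0, 1) → (2, 2, 0, 1) → (2, 1, 0, 1) → (2, 1, 1, 1) → (2, 1, 2, 1) → (2, 1, 2, 0))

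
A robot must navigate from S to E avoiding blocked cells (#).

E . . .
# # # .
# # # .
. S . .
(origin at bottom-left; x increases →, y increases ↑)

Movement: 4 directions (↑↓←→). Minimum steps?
8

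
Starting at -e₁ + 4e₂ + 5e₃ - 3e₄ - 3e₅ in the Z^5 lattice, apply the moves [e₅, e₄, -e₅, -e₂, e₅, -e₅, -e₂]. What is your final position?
(-1, 2, 5, -2, -3)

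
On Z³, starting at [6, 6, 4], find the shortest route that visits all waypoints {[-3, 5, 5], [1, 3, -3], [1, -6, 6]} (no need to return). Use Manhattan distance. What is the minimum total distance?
43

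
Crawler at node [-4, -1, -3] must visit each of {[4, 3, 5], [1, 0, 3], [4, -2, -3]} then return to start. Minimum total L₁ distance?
42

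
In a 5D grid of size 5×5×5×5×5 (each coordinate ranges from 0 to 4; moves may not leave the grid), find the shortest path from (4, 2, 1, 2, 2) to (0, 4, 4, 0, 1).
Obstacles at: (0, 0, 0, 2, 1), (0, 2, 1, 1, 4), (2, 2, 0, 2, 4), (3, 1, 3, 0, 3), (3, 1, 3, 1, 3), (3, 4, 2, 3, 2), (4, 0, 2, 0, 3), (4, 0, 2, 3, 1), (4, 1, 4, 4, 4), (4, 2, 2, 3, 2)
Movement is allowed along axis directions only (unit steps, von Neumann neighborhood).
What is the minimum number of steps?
12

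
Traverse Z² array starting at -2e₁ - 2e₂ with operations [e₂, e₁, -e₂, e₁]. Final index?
(0, -2)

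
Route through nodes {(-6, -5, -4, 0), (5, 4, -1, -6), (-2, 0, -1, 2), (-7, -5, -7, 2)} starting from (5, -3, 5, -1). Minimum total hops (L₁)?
57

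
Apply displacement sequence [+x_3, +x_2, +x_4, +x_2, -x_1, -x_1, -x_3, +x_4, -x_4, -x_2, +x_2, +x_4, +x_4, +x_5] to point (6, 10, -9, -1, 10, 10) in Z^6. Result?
(4, 12, -9, 2, 11, 10)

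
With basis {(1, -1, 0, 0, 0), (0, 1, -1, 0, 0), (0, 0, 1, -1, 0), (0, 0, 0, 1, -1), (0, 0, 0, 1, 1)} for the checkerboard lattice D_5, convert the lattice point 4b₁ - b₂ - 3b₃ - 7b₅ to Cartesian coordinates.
(4, -5, -2, -4, -7)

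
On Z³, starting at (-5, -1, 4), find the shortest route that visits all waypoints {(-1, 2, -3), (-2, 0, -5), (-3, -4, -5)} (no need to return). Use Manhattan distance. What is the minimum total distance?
24
(one optimal route: (-5, -1, 4) → (-1, 2, -3) → (-2, 0, -5) → (-3, -4, -5))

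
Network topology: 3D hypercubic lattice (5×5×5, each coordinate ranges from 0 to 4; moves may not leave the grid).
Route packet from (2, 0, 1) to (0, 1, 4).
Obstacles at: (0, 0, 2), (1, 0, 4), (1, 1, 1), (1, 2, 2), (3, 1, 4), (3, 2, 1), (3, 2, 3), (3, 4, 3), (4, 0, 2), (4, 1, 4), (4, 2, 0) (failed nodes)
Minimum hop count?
6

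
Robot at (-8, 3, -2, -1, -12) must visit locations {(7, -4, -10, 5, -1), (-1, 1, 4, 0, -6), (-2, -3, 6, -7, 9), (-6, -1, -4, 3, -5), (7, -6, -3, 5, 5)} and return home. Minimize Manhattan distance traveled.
150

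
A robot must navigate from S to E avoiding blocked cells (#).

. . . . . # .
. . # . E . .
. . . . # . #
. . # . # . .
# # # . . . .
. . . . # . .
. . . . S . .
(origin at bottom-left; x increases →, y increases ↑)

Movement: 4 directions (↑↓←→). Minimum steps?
7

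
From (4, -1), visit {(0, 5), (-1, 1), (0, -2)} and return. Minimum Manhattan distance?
24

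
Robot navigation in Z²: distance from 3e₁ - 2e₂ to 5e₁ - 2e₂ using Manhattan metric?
2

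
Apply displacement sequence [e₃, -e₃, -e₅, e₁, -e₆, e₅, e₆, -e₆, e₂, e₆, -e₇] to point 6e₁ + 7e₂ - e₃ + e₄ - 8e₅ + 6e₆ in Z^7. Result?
(7, 8, -1, 1, -8, 6, -1)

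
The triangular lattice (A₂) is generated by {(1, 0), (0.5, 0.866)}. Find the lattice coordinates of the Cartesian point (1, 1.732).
2b₂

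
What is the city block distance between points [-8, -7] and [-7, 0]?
8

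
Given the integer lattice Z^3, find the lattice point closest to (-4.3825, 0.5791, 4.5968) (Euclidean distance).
(-4, 1, 5)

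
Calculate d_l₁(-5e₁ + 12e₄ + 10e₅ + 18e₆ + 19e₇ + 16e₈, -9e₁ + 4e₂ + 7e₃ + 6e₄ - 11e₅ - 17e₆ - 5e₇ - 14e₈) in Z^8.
131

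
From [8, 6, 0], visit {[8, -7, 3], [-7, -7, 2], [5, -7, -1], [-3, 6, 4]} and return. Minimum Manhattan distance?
72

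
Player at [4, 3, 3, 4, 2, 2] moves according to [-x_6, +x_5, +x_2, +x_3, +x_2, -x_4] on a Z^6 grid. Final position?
(4, 5, 4, 3, 3, 1)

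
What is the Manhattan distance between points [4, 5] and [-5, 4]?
10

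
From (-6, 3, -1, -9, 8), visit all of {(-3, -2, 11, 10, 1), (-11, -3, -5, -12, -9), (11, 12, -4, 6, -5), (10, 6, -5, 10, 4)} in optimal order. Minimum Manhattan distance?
153
(one optimal route: (-6, 3, -1, -9, 8) → (-11, -3, -5, -12, -9) → (-3, -2, 11, 10, 1) → (10, 6, -5, 10, 4) → (11, 12, -4, 6, -5))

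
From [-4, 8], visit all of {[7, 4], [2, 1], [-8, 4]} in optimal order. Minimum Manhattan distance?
29
(one optimal route: (-4, 8) → (-8, 4) → (2, 1) → (7, 4))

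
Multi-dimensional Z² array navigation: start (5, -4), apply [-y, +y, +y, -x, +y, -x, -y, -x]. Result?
(2, -3)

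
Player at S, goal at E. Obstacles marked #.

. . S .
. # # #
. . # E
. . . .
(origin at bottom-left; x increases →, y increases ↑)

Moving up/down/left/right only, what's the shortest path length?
9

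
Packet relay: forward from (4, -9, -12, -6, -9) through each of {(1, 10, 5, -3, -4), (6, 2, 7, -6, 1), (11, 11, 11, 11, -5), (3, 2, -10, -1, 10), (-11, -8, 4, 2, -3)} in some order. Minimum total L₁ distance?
182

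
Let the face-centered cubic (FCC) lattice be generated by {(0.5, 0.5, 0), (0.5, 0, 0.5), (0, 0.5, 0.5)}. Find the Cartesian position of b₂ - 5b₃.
(0.5, -2.5, -2)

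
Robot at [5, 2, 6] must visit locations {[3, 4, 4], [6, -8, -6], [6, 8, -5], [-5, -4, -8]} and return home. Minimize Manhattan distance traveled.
86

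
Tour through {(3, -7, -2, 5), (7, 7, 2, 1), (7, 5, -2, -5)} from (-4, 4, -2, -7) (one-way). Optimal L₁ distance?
52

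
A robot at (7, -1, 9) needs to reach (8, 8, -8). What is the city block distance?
27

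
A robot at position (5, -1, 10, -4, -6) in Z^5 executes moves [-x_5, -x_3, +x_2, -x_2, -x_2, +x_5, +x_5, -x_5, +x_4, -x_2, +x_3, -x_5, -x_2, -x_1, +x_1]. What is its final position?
(5, -4, 10, -3, -7)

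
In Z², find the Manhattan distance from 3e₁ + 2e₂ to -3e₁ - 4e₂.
12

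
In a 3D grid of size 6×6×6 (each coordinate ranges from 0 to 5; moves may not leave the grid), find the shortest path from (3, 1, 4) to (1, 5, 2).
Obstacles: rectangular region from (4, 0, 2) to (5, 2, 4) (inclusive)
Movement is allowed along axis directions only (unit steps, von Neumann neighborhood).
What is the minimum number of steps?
8
(one shortest path: (3, 1, 4) → (2, 1, 4) → (1, 1, 4) → (1, 2, 4) → (1, 3, 4) → (1, 4, 4) → (1, 5, 4) → (1, 5, 3) → (1, 5, 2))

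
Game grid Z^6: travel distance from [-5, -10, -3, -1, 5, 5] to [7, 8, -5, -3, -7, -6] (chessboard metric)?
18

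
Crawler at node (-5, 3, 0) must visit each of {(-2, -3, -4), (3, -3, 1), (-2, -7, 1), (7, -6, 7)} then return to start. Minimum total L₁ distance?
66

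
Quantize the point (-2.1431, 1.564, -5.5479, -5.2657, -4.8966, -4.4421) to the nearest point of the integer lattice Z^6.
(-2, 2, -6, -5, -5, -4)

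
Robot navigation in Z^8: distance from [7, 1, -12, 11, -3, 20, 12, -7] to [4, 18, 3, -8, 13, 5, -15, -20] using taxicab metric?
125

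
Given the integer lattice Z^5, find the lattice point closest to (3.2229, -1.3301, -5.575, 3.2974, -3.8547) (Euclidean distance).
(3, -1, -6, 3, -4)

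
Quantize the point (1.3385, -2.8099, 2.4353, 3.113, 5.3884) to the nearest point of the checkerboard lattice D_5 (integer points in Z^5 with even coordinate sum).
(1, -3, 2, 3, 5)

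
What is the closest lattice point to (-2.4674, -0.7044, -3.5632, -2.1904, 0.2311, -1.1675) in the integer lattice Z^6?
(-2, -1, -4, -2, 0, -1)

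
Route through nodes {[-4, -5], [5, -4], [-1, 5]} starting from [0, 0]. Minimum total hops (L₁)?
29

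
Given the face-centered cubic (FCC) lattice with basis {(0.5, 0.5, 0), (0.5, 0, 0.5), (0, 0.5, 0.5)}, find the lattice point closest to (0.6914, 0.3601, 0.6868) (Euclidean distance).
(1, 0.5, 0.5)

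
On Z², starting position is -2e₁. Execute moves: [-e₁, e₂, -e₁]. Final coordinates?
(-4, 1)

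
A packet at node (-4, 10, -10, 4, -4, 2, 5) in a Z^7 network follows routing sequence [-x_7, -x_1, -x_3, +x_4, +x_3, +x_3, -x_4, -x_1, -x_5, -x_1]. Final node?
(-7, 10, -9, 4, -5, 2, 4)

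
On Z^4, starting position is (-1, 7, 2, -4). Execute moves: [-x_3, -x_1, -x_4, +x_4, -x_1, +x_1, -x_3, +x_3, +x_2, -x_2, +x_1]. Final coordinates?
(-1, 7, 1, -4)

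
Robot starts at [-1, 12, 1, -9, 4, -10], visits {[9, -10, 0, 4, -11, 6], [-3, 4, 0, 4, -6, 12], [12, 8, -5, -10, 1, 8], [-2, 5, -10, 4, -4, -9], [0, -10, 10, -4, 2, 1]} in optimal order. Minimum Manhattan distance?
217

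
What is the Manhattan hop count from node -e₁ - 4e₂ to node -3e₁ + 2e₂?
8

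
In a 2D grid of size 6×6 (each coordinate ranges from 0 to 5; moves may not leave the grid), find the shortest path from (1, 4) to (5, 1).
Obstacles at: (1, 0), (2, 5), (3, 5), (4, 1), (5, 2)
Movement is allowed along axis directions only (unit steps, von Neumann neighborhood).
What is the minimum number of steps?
9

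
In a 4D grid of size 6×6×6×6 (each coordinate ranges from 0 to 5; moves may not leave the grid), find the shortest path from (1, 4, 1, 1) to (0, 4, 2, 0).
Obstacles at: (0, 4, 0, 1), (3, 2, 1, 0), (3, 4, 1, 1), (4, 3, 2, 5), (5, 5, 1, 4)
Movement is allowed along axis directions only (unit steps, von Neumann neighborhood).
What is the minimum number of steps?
3
(one shortest path: (1, 4, 1, 1) → (0, 4, 1, 1) → (0, 4, 2, 1) → (0, 4, 2, 0))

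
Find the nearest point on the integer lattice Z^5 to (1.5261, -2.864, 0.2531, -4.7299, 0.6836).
(2, -3, 0, -5, 1)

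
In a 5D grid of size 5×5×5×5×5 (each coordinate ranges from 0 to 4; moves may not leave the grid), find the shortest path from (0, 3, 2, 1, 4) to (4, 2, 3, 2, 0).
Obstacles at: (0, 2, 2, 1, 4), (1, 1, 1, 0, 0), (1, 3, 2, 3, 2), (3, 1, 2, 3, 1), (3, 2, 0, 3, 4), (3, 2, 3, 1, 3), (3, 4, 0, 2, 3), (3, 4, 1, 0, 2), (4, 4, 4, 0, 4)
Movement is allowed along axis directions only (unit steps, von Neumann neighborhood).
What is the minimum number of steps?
11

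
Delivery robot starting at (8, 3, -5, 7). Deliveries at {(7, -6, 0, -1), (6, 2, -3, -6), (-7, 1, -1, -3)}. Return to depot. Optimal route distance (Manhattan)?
84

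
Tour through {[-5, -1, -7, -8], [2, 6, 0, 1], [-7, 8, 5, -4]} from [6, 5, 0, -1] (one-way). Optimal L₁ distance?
55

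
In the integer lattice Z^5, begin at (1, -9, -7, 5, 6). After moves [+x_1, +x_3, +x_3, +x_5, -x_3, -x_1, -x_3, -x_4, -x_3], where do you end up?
(1, -9, -8, 4, 7)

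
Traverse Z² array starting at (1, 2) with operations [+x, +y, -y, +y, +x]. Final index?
(3, 3)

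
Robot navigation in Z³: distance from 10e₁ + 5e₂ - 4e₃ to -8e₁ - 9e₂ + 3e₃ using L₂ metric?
23.8537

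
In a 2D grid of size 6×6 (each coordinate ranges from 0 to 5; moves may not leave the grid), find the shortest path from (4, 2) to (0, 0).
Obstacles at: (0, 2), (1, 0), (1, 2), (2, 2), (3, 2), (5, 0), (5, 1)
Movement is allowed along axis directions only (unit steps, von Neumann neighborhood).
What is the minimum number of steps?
6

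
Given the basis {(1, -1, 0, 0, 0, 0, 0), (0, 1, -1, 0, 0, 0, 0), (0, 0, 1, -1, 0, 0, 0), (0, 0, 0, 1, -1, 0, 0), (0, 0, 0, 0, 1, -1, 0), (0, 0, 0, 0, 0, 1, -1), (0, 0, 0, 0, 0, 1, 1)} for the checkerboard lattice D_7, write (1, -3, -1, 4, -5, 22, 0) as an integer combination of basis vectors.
b₁ - 2b₂ - 3b₃ + b₄ - 4b₅ + 9b₆ + 9b₇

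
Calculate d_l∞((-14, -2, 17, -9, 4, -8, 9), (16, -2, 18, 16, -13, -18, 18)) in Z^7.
30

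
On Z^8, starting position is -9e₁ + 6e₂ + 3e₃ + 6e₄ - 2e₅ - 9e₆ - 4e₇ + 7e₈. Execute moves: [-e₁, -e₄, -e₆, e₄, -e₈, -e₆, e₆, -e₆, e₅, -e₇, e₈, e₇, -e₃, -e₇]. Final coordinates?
(-10, 6, 2, 6, -1, -11, -5, 7)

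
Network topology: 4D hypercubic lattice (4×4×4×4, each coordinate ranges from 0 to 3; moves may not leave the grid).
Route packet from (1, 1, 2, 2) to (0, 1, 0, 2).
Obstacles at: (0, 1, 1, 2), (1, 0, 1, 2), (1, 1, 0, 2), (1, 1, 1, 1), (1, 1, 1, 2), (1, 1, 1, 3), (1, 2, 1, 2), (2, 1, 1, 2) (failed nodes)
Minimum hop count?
5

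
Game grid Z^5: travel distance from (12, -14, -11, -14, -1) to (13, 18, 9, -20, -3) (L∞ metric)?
32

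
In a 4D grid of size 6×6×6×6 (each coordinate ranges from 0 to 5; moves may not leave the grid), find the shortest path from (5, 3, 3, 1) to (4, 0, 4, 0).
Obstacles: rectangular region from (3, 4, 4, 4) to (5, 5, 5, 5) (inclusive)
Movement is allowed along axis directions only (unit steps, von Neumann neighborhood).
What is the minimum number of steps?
6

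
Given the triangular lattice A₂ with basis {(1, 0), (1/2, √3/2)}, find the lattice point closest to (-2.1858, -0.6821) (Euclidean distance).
(-2.5, -0.866)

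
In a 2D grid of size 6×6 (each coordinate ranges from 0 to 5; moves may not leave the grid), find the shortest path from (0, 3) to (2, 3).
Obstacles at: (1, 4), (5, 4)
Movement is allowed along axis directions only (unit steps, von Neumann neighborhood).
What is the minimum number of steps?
2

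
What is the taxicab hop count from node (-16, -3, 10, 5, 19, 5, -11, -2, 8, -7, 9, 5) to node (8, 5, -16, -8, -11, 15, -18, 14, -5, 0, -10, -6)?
184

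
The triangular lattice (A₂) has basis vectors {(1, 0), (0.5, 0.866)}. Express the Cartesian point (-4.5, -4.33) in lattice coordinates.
-2b₁ - 5b₂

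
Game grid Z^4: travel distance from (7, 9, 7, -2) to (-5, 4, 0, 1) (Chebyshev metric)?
12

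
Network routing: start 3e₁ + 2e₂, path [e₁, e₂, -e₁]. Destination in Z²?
(3, 3)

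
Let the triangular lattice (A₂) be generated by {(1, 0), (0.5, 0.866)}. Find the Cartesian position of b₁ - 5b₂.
(-1.5, -4.33)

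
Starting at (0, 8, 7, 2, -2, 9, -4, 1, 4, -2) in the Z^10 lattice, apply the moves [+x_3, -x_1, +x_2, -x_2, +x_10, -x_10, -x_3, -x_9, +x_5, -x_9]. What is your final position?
(-1, 8, 7, 2, -1, 9, -4, 1, 2, -2)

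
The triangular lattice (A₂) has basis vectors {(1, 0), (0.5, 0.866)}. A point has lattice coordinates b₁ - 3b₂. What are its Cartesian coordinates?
(-0.5, -2.598)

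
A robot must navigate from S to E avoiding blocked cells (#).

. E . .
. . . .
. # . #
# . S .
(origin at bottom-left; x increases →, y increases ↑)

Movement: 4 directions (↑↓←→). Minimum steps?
4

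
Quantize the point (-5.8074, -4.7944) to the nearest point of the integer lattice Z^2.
(-6, -5)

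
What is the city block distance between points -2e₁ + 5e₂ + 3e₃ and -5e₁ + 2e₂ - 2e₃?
11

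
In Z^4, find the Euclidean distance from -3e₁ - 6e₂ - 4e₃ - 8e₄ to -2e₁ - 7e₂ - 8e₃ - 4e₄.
5.83095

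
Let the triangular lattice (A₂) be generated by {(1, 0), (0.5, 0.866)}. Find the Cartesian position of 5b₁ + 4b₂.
(7, 3.464)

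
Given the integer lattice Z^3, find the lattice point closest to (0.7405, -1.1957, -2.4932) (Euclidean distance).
(1, -1, -2)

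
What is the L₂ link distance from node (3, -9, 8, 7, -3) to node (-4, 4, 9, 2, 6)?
18.0278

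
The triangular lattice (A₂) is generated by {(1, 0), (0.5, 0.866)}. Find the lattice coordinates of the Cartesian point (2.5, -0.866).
3b₁ - b₂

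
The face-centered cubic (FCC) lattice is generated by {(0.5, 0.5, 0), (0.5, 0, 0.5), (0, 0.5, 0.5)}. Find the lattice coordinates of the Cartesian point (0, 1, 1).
2b₃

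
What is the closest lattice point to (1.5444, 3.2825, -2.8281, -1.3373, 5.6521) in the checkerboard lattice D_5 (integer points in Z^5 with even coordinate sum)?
(1, 3, -3, -1, 6)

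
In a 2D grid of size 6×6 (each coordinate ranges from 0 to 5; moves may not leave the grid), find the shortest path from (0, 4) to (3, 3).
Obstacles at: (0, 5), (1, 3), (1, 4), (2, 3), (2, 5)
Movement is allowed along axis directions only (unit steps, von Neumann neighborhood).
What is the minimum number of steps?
6
(one shortest path: (0, 4) → (0, 3) → (0, 2) → (1, 2) → (2, 2) → (3, 2) → (3, 3))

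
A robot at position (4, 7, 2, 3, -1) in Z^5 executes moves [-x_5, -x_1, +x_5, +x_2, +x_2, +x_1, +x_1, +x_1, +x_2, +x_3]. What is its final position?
(6, 10, 3, 3, -1)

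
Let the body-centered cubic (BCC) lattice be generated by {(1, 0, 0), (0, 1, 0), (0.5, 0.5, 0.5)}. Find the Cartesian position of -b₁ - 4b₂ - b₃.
(-1.5, -4.5, -0.5)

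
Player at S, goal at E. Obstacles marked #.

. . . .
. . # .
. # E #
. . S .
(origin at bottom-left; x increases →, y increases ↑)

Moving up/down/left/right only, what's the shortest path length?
1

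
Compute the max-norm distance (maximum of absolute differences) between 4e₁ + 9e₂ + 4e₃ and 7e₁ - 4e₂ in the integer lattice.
13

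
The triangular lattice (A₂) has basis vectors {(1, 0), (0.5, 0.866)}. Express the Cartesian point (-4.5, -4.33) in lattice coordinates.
-2b₁ - 5b₂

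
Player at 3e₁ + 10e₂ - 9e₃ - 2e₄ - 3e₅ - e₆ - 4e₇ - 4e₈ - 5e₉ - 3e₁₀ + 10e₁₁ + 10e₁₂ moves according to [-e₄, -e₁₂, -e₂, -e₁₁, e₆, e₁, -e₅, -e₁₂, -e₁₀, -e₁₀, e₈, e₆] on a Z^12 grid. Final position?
(4, 9, -9, -3, -4, 1, -4, -3, -5, -5, 9, 8)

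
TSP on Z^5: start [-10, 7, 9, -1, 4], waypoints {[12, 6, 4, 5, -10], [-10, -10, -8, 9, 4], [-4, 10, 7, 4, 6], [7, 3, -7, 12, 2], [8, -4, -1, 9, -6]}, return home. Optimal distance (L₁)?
190
(one optimal route: (-10, 7, 9, -1, 4) → (-10, -10, -8, 9, 4) → (7, 3, -7, 12, 2) → (8, -4, -1, 9, -6) → (12, 6, 4, 5, -10) → (-4, 10, 7, 4, 6) → (-10, 7, 9, -1, 4))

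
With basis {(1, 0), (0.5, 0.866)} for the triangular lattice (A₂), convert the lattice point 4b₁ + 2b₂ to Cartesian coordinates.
(5, 1.732)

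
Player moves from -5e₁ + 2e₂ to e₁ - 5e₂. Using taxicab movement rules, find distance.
13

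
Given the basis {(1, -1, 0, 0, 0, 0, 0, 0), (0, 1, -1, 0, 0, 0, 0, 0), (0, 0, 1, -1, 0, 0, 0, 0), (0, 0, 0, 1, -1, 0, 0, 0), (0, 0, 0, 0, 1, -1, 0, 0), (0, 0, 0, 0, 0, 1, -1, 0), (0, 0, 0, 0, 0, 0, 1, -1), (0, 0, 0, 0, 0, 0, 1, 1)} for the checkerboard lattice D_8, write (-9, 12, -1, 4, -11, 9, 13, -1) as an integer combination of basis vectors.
-9b₁ + 3b₂ + 2b₃ + 6b₄ - 5b₅ + 4b₆ + 9b₇ + 8b₈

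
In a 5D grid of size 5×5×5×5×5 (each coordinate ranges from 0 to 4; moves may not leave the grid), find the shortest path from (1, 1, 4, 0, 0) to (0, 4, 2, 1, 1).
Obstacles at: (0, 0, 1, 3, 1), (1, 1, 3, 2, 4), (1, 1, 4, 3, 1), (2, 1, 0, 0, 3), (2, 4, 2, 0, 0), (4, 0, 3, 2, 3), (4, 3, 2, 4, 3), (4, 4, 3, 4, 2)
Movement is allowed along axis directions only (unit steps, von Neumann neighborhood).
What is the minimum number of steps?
8
(one shortest path: (1, 1, 4, 0, 0) → (0, 1, 4, 0, 0) → (0, 2, 4, 0, 0) → (0, 3, 4, 0, 0) → (0, 4, 4, 0, 0) → (0, 4, 3, 0, 0) → (0, 4, 2, 0, 0) → (0, 4, 2, 1, 0) → (0, 4, 2, 1, 1))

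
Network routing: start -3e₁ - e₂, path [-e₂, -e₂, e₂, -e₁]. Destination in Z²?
(-4, -2)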